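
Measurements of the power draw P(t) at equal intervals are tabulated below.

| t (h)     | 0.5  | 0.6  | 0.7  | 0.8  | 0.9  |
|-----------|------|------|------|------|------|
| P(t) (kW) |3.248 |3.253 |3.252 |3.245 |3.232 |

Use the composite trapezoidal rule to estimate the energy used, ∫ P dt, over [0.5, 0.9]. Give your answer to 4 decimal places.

1.2990

h = 0.1, n = 4.
(h/2)·[y₀ + 2y₁ + 2y₂ + 2y₃ + y₄] = 0.05·(25.980) = 1.2990.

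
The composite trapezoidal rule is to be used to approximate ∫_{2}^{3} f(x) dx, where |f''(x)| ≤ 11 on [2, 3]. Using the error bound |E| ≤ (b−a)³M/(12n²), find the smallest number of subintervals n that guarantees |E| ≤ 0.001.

Need 11/(12n²) ≤ 0.001.
n² ≥ 11/(12·0.001) = 916.667 ⇒ n ≥ 30.2765, so the smallest n is 31.

31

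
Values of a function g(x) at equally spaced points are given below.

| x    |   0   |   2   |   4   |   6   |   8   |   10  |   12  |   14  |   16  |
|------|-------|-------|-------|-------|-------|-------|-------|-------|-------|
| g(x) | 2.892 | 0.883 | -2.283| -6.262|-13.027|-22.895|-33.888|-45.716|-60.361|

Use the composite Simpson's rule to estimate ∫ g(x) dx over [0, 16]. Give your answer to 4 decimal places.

-301.2167

h = 2, n = 8.
(h/3)·[y₀ + 4y₁ + 2y₂ + 4y₃ + 2y₄ + 4y₅ + 2y₆ + 4y₇ + y₈] = 0.666667·(-451.825) = -301.2167.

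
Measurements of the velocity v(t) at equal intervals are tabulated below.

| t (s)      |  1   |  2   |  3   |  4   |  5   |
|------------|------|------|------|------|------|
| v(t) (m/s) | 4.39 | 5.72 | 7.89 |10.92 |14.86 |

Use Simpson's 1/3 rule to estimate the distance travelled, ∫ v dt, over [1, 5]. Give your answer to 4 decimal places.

33.8633

h = 1, n = 4.
(h/3)·[y₀ + 4y₁ + 2y₂ + 4y₃ + y₄] = 0.333333·(101.59) = 33.8633.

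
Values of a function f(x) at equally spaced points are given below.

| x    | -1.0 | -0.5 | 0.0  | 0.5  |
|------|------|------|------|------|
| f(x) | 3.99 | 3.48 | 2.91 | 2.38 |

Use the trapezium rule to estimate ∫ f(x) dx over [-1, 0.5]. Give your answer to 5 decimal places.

4.78750

h = 0.5, n = 3.
(h/2)·[y₀ + 2y₁ + 2y₂ + y₃] = 0.25·(19.15) = 4.78750.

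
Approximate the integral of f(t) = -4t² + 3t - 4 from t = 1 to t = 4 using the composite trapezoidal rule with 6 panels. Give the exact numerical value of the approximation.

-74

h = (4 − 1)/6 = 0.5.
Nodes t₀,…,t₆ = 1, 1.5, 2, 2.5, 3, 3.5, 4.
f(t) = -4t² + 3t - 4: f₀=-5, f₁=-8.5, f₂=-14, f₃=-21.5, f₄=-31, f₅=-42.5, f₆=-56.
(h/2)·[f₀ + 2f₁ + 2f₂ + 2f₃ + 2f₄ + 2f₅ + f₆] = 0.25·(-296) = -74.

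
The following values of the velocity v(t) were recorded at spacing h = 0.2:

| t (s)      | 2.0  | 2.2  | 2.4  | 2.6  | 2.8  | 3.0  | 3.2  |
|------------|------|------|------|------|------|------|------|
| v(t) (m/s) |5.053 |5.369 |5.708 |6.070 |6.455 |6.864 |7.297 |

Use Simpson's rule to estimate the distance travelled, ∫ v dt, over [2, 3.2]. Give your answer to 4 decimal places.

7.3259

h = 0.2, n = 6.
(h/3)·[y₀ + 4y₁ + 2y₂ + 4y₃ + 2y₄ + 4y₅ + y₆] = 0.066667·(109.888) = 7.3259.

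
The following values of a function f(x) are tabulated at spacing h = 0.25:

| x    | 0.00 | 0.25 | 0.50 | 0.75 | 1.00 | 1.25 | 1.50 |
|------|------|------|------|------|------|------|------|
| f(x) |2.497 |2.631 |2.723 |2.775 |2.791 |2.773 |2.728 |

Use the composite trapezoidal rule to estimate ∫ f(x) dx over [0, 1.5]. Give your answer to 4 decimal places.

4.0764

h = 0.25, n = 6.
(h/2)·[y₀ + 2y₁ + 2y₂ + 2y₃ + 2y₄ + 2y₅ + y₆] = 0.125·(32.611) = 4.0764.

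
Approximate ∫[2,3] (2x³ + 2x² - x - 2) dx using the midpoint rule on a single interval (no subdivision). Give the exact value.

39.25

M = (b−a)·f(2.5) = 1·(39.25) = 39.25.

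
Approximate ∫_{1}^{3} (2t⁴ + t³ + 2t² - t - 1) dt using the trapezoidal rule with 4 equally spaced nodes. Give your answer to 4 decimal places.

h = (3 − 1)/3 = 0.666667.
Nodes t₀,…,t₃ = 1, 1.666667, 2.333333, 3.
f(t) = 2t⁴ + t³ + 2t² - t - 1: f₀=3, f₁=22.950617, f₂=79.543210, f₃=203.
(h/2)·[f₀ + 2f₁ + 2f₂ + f₃] = 0.333333·(410.987654) = 136.9959.

136.9959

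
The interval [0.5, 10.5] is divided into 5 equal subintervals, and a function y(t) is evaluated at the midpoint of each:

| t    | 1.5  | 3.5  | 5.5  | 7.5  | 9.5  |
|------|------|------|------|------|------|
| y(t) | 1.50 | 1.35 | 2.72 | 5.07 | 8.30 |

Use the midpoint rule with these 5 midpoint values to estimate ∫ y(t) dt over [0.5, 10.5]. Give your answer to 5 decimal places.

h = 2, n = 5.
h·[y(m₁) + y(m₂) + y(m₃) + y(m₄) + y(m₅)] = 2·(18.94) = 37.88000.

37.88000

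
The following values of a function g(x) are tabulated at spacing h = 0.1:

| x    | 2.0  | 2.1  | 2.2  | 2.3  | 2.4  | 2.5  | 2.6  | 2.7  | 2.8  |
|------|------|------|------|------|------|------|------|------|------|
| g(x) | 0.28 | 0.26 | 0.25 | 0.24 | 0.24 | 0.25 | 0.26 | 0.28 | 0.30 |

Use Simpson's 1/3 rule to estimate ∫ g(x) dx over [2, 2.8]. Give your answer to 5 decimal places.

0.20667

h = 0.1, n = 8.
(h/3)·[y₀ + 4y₁ + 2y₂ + 4y₃ + 2y₄ + 4y₅ + 2y₆ + 4y₇ + y₈] = 0.033333·(6.20) = 0.20667.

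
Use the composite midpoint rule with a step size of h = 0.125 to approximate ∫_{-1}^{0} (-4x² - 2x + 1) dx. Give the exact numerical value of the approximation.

h = (0 − (-1))/8 = 0.125.
Midpoints m₁,…,m₈ = -0.9375, -0.8125, -0.6875, -0.5625, -0.4375, -0.3125, -0.1875, -0.0625.
f(m₁)=-0.640625, f(m₂)=-0.015625, f(m₃)=0.484375, f(m₄)=0.859375, f(m₅)=1.109375, f(m₆)=1.234375, f(m₇)=1.234375, f(m₈)=1.109375.
h·[f(m₁) + f(m₂) + f(m₃) + f(m₄) + f(m₅) + f(m₆) + f(m₇) + f(m₈)] = 0.125·(5.375) = 0.671875.

0.671875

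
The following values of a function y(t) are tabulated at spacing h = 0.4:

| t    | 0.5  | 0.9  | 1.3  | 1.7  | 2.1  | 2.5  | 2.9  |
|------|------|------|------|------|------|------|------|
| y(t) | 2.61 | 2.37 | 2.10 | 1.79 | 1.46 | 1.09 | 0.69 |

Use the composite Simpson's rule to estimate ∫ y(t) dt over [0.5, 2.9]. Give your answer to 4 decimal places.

h = 0.4, n = 6.
(h/3)·[y₀ + 4y₁ + 2y₂ + 4y₃ + 2y₄ + 4y₅ + y₆] = 0.133333·(31.42) = 4.1893.

4.1893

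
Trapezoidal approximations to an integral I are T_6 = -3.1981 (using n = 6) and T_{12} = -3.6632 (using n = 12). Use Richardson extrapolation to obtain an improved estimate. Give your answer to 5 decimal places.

R = (4·T_{12} − T_6) / 3 = (4·(-3.6632) − (-3.1981))/3 = (-11.4547)/3 = -3.81823.

-3.81823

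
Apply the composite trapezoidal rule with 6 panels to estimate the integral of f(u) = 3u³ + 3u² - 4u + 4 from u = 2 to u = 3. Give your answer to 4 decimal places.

61.8681

h = (3 − 2)/6 = 0.166667.
Nodes u₀,…,u₆ = 2, 2.166667, 2.333333, 2.5, 2.666667, 2.833333, 3.
f(u) = 3u³ + 3u² - 4u + 4: f₀=32, f₁=39.930556, f₂=49.111111, f₃=59.625, f₄=71.555556, f₅=84.986111, f₆=100.
(h/2)·[f₀ + 2f₁ + 2f₂ + 2f₃ + 2f₄ + 2f₅ + f₆] = 0.083333·(742.416667) = 61.8681.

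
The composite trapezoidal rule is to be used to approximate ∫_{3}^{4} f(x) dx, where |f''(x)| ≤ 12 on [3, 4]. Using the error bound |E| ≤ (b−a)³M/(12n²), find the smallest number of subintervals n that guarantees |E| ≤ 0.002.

Need 12/(12n²) ≤ 0.002.
n² ≥ 12/(12·0.002) = 500 ⇒ n ≥ 22.3607, so the smallest n is 23.

23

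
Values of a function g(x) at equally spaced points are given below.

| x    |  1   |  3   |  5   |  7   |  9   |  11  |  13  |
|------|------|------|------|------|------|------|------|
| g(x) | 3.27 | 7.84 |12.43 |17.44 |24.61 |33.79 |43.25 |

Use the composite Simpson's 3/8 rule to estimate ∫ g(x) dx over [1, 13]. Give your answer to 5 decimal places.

h = 2, n = 6.
(3h/8)·[y₀ + 3y₁ + 3y₂ + 2y₃ + 3y₄ + 3y₅ + y₆] = 0.75·(317.41) = 238.05750.

238.05750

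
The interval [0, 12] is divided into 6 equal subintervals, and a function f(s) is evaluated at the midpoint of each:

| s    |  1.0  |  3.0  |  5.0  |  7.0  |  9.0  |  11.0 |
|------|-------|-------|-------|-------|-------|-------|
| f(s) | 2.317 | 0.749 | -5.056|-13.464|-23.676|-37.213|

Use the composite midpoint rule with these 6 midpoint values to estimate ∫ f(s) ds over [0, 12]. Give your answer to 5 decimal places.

h = 2, n = 6.
h·[y(m₁) + y(m₂) + y(m₃) + y(m₄) + y(m₅) + y(m₆)] = 2·(-76.343) = -152.68600.

-152.68600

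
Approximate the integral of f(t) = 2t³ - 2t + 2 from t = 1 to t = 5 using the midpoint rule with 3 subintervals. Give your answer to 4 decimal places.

h = (5 − 1)/3 = 1.333333.
Midpoints m₁,…,m₃ = 1.666667, 3, 4.333333.
f(m₁)=7.925926, f(m₂)=50, f(m₃)=156.074074.
h·[f(m₁) + f(m₂) + f(m₃)] = 1.333333·(214) = 285.3333.

285.3333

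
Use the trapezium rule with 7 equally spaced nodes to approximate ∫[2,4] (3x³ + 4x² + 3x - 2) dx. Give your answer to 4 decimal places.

h = (4 − 2)/6 = 0.333333.
Nodes x₀,…,x₆ = 2, 2.333333, 2.666667, 3, 3.333333, 3.666667, 4.
f(x) = 3x³ + 4x² + 3x - 2: f₀=44, f₁=64.888889, f₂=91.333333, f₃=124, f₄=163.555556, f₅=210.666667, f₆=266.
(h/2)·[f₀ + 2f₁ + 2f₂ + 2f₃ + 2f₄ + 2f₅ + f₆] = 0.166667·(1618.888889) = 269.8148.

269.8148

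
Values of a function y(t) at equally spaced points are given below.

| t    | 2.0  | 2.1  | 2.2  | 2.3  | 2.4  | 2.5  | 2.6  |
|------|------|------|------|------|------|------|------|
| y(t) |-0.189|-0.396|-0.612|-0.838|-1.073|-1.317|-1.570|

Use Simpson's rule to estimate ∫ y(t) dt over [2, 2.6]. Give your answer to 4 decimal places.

h = 0.1, n = 6.
(h/3)·[y₀ + 4y₁ + 2y₂ + 4y₃ + 2y₄ + 4y₅ + y₆] = 0.033333·(-15.333) = -0.5111.

-0.5111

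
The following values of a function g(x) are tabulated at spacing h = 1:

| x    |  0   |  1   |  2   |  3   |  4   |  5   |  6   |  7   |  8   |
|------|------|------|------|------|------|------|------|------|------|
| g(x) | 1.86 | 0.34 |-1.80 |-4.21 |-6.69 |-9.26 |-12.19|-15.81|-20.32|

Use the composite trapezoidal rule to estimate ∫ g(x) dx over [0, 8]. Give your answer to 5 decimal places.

-58.85000

h = 1, n = 8.
(h/2)·[y₀ + 2y₁ + 2y₂ + 2y₃ + 2y₄ + 2y₅ + 2y₆ + 2y₇ + y₈] = 0.5·(-117.70) = -58.85000.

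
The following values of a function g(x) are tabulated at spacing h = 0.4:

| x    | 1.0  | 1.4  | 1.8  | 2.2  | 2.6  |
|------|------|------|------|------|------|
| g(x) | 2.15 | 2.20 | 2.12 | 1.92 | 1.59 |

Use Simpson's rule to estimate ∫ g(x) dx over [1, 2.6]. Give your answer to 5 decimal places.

3.26133

h = 0.4, n = 4.
(h/3)·[y₀ + 4y₁ + 2y₂ + 4y₃ + y₄] = 0.133333·(24.46) = 3.26133.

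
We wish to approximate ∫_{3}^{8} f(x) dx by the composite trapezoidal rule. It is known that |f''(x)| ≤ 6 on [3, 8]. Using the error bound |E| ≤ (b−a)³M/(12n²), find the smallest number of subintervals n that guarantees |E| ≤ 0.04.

Need 750/(12n²) ≤ 0.04.
n² ≥ 750/(12·0.04) = 1562.5 ⇒ n ≥ 39.5285, so the smallest n is 40.

40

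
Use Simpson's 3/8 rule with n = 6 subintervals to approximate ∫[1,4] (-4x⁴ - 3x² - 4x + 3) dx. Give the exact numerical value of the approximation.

-902.625

h = (4 − 1)/6 = 0.5.
Nodes x₀,…,x₆ = 1, 1.5, 2, 2.5, 3, 3.5, 4.
f(x) = -4x⁴ - 3x² - 4x + 3: f₀=-8, f₁=-30, f₂=-81, f₃=-182, f₄=-360, f₅=-648, f₆=-1085.
(3h/8)·[f₀ + 3f₁ + 3f₂ + 2f₃ + 3f₄ + 3f₅ + f₆] = 0.1875·(-4814) = -902.625.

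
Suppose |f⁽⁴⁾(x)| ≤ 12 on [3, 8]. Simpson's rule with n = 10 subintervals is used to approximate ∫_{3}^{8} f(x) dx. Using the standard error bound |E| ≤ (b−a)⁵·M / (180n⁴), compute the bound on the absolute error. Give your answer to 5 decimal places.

|E| ≤ (5)⁵·12 / (180·10⁴) = 37500/1800000 = 0.02083.

0.02083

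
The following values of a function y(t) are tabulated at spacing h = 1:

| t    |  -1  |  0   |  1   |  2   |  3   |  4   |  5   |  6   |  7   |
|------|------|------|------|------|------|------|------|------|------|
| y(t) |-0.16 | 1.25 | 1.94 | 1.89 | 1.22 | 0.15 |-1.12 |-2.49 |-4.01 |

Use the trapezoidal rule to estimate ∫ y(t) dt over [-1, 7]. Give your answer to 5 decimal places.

h = 1, n = 8.
(h/2)·[y₀ + 2y₁ + 2y₂ + 2y₃ + 2y₄ + 2y₅ + 2y₆ + 2y₇ + y₈] = 0.5·(1.51) = 0.75500.

0.75500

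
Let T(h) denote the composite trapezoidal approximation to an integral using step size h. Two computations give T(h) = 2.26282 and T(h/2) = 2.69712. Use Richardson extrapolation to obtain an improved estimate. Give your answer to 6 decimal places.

2.841887

R = (4·T(h/2) − T(h)) / 3 = (4·2.69712 − 2.26282)/3 = (8.52566)/3 = 2.841887.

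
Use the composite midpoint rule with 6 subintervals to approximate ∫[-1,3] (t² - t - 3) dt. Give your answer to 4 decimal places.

h = (3 − (-1))/6 = 0.666667.
Midpoints m₁,…,m₆ = -0.666667, 0, 0.666667, 1.333333, 2, 2.666667.
f(m₁)=-1.888889, f(m₂)=-3, f(m₃)=-3.222222, f(m₄)=-2.555556, f(m₅)=-1, f(m₆)=1.444444.
h·[f(m₁) + f(m₂) + f(m₃) + f(m₄) + f(m₅) + f(m₆)] = 0.666667·(-10.222222) = -6.8148.

-6.8148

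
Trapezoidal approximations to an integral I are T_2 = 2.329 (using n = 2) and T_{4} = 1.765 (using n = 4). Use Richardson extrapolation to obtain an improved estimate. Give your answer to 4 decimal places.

R = (4·T_{4} − T_2) / 3 = (4·1.765 − 2.329)/3 = (4.731)/3 = 1.5770.

1.5770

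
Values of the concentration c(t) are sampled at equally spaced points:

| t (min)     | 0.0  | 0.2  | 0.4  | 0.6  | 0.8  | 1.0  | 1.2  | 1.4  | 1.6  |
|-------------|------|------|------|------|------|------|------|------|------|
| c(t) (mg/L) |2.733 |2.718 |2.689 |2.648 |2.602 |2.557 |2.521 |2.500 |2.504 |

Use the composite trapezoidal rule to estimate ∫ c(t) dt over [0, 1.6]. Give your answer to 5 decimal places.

4.17070

h = 0.2, n = 8.
(h/2)·[y₀ + 2y₁ + 2y₂ + 2y₃ + 2y₄ + 2y₅ + 2y₆ + 2y₇ + y₈] = 0.1·(41.707) = 4.17070.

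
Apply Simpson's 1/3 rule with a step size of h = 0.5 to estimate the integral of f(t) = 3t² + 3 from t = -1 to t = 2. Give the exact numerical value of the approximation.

h = (2 − (-1))/6 = 0.5.
Nodes t₀,…,t₆ = -1, -0.5, 0, 0.5, 1, 1.5, 2.
f(t) = 3t² + 3: f₀=6, f₁=3.75, f₂=3, f₃=3.75, f₄=6, f₅=9.75, f₆=15.
(h/3)·[f₀ + 4f₁ + 2f₂ + 4f₃ + 2f₄ + 4f₅ + f₆] = 0.166667·(108) = 18.

18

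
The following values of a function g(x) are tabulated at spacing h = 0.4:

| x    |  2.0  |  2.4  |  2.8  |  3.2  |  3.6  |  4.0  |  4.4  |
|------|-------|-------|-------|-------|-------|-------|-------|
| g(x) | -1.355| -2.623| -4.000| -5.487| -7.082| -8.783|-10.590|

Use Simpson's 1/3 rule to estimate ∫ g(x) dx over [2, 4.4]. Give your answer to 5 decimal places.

h = 0.4, n = 6.
(h/3)·[y₀ + 4y₁ + 2y₂ + 4y₃ + 2y₄ + 4y₅ + y₆] = 0.133333·(-101.681) = -13.55747.

-13.55747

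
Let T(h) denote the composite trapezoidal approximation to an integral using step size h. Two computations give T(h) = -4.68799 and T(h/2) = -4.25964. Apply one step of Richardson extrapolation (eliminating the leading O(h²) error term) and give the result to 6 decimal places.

R = (4·T(h/2) − T(h)) / 3 = (4·(-4.25964) − (-4.68799))/3 = (-12.35057)/3 = -4.116857.

-4.116857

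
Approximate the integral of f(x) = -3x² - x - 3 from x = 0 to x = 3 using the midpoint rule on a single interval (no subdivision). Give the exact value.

-33.75

M = (b−a)·f(1.5) = 3·(-11.25) = -33.75.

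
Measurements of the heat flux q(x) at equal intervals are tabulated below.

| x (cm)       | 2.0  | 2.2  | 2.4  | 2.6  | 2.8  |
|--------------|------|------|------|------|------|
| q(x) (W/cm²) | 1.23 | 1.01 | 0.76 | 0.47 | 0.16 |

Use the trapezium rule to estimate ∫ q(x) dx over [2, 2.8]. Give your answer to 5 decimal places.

h = 0.2, n = 4.
(h/2)·[y₀ + 2y₁ + 2y₂ + 2y₃ + y₄] = 0.1·(5.87) = 0.58700.

0.58700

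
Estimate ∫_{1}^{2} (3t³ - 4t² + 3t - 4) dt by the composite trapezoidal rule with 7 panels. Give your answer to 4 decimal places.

h = (2 − 1)/7 = 0.142857.
Nodes t₀,…,t₇ = 1, 1.142857, 1.285714, 1.428571, 1.571429, 1.714286, 1.857143, 2.
f(t) = 3t³ - 4t² + 3t - 4: f₀=-2, f₁=-1.317784, f₂=-0.379009, f₃=0.868805, f₄=2.478134, f₅=4.501458, f₆=6.991254, f₇=10.
(h/2)·[f₀ + 2f₁ + 2f₂ + 2f₃ + 2f₄ + 2f₅ + 2f₆ + f₇] = 0.071429·(34.285714) = 2.4490.

2.4490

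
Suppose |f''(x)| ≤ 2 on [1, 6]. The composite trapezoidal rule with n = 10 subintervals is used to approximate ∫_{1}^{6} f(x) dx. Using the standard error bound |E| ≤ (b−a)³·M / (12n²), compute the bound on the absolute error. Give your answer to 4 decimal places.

|E| ≤ (5)³·2 / (12·10²) = 250/1200 = 0.2083.

0.2083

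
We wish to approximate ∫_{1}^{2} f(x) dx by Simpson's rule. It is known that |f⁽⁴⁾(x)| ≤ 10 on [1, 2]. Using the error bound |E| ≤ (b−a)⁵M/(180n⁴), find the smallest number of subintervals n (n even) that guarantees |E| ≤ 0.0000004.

Need 10/(180n⁴) ≤ 0.0000004.
n⁴ ≥ 10/(180·0.0000004) = 138889 ⇒ n ≥ 19.3049, so the smallest even n is 20. (n must be even for Simpson's rule.)

20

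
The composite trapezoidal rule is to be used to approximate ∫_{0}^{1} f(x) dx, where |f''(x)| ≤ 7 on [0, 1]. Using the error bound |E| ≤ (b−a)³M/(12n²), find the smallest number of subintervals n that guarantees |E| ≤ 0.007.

Need 7/(12n²) ≤ 0.007.
n² ≥ 7/(12·0.007) = 83.3333 ⇒ n ≥ 9.1287, so the smallest n is 10.

10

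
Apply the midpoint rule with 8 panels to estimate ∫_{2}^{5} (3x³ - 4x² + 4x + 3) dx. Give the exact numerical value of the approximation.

h = (5 − 2)/8 = 0.375.
Midpoints m₁,…,m₈ = 2.1875, 2.5625, 2.9375, 3.3125, 3.6875, 4.0625, 4.4375, 4.8125.
f(m₁)=24.011962890625, f(m₂)=37.463623046875, f(m₃)=56.276611328125, f(m₄)=81.400146484375, f(m₅)=113.783447265625, f(m₆)=154.375732421875, f(m₇)=204.126220703125, f(m₈)=263.984130859375.
h·[f(m₁) + f(m₂) + f(m₃) + f(m₄) + f(m₅) + f(m₆) + f(m₇) + f(m₈)] = 0.375·(935.421875) = 350.783203125.

350.783203125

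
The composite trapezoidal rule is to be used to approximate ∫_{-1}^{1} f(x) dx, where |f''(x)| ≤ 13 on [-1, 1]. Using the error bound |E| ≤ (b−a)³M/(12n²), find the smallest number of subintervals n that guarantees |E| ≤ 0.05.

Need 104/(12n²) ≤ 0.05.
n² ≥ 104/(12·0.05) = 173.333 ⇒ n ≥ 13.1656, so the smallest n is 14.

14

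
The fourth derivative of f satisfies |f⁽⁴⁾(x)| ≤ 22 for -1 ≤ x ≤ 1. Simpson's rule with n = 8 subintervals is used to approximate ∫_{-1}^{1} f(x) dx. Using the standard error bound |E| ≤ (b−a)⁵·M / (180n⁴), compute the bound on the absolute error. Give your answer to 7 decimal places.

0.0009549

|E| ≤ (2)⁵·22 / (180·8⁴) = 704/737280 = 0.0009549.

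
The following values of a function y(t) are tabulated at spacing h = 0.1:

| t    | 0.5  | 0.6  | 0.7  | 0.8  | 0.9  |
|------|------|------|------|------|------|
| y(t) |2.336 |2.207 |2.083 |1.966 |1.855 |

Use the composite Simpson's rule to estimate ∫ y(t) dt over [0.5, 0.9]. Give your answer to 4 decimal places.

h = 0.1, n = 4.
(h/3)·[y₀ + 4y₁ + 2y₂ + 4y₃ + y₄] = 0.033333·(25.049) = 0.8350.

0.8350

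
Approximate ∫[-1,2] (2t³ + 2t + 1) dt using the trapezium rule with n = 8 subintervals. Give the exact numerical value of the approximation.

13.7109375

h = (2 − (-1))/8 = 0.375.
Nodes t₀,…,t₈ = -1, -0.625, -0.25, 0.125, 0.5, 0.875, 1.25, 1.625, 2.
f(t) = 2t³ + 2t + 1: f₀=-3, f₁=-0.73828125, f₂=0.46875, f₃=1.25390625, f₄=2.25, f₅=4.08984375, f₆=7.40625, f₇=12.83203125, f₈=21.
(h/2)·[f₀ + 2f₁ + 2f₂ + 2f₃ + 2f₄ + 2f₅ + 2f₆ + 2f₇ + f₈] = 0.1875·(73.125) = 13.7109375.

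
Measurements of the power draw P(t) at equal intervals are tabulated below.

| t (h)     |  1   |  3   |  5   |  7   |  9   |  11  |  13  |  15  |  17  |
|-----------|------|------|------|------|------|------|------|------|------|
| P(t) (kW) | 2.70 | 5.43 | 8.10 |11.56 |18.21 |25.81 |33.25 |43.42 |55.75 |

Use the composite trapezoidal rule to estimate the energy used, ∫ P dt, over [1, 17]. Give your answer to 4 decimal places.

h = 2, n = 8.
(h/2)·[y₀ + 2y₁ + 2y₂ + 2y₃ + 2y₄ + 2y₅ + 2y₆ + 2y₇ + y₈] = 1·(350.01) = 350.0100.

350.0100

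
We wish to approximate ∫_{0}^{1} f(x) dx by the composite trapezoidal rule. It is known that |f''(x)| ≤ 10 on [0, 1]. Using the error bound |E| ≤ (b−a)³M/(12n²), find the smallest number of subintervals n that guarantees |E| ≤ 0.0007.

Need 10/(12n²) ≤ 0.0007.
n² ≥ 10/(12·0.0007) = 1190.48 ⇒ n ≥ 34.5033, so the smallest n is 35.

35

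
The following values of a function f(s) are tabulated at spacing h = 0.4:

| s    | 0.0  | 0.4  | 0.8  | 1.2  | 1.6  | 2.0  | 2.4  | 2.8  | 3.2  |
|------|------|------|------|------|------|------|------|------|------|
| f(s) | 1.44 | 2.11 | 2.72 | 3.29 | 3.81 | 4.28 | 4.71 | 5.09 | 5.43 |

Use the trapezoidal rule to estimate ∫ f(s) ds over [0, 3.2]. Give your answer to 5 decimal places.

h = 0.4, n = 8.
(h/2)·[y₀ + 2y₁ + 2y₂ + 2y₃ + 2y₄ + 2y₅ + 2y₆ + 2y₇ + y₈] = 0.2·(58.89) = 11.77800.

11.77800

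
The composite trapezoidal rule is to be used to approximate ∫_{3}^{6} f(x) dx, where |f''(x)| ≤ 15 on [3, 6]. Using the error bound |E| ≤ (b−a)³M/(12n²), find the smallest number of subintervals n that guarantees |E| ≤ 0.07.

Need 405/(12n²) ≤ 0.07.
n² ≥ 405/(12·0.07) = 482.143 ⇒ n ≥ 21.9578, so the smallest n is 22.

22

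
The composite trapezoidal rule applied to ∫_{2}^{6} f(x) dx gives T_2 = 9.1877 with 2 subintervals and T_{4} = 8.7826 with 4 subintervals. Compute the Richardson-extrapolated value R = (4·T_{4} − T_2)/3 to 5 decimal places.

8.64757

R = (4·T_{4} − T_2) / 3 = (4·8.7826 − 9.1877)/3 = (25.9427)/3 = 8.64757.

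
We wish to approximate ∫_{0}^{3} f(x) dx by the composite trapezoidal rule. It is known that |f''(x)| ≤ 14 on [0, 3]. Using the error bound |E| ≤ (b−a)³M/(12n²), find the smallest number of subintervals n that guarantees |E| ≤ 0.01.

Need 378/(12n²) ≤ 0.01.
n² ≥ 378/(12·0.01) = 3150 ⇒ n ≥ 56.1249, so the smallest n is 57.

57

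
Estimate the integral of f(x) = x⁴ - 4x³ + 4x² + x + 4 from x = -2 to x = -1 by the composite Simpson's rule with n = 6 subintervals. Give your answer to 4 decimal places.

h = (-1 − (-2))/6 = 0.166667.
Nodes x₀,…,x₆ = -2, -1.833333, -1.666667, -1.5, -1.333333, -1.166667, -1.
f(x) = x⁴ - 4x³ + 4x² + x + 4: f₀=66, f₁=51.556327, f₂=39.679012, f₃=30.0625, f₄=22.419753, f₅=16.482253, f₆=12.
(h/3)·[f₀ + 4f₁ + 2f₂ + 4f₃ + 2f₄ + 4f₅ + f₆] = 0.055556·(594.601852) = 33.0334.

33.0334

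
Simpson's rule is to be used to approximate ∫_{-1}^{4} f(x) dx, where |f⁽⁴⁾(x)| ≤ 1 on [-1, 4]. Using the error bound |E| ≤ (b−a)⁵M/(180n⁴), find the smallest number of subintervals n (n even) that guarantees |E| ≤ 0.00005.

26

Need 3125/(180n⁴) ≤ 0.00005.
n⁴ ≥ 3125/(180·0.00005) = 347222 ⇒ n ≥ 24.2746, so the smallest even n is 26. (n must be even for Simpson's rule.)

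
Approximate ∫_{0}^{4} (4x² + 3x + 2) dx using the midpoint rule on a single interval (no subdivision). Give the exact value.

M = (b−a)·f(2) = 4·(24) = 96.

96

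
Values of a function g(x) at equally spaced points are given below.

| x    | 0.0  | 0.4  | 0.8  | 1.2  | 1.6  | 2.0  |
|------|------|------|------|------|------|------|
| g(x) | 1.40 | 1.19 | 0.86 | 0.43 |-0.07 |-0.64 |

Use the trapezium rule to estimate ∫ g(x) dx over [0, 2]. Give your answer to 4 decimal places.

h = 0.4, n = 5.
(h/2)·[y₀ + 2y₁ + 2y₂ + 2y₃ + 2y₄ + y₅] = 0.2·(5.58) = 1.1160.

1.1160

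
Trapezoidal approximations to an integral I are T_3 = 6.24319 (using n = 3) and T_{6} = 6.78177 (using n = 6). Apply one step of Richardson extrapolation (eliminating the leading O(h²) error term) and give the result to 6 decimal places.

6.961297

R = (4·T_{6} − T_3) / 3 = (4·6.78177 − 6.24319)/3 = (20.88389)/3 = 6.961297.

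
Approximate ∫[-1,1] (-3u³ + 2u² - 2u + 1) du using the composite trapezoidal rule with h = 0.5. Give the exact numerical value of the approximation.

3.5

h = (1 − (-1))/4 = 0.5.
Nodes u₀,…,u₄ = -1, -0.5, 0, 0.5, 1.
f(u) = -3u³ + 2u² - 2u + 1: f₀=8, f₁=2.875, f₂=1, f₃=0.125, f₄=-2.
(h/2)·[f₀ + 2f₁ + 2f₂ + 2f₃ + f₄] = 0.25·(14) = 3.5.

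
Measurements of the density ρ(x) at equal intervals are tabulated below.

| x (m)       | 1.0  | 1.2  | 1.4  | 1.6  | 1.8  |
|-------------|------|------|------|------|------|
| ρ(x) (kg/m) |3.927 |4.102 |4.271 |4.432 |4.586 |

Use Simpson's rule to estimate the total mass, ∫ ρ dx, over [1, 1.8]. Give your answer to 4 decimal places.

h = 0.2, n = 4.
(h/3)·[y₀ + 4y₁ + 2y₂ + 4y₃ + y₄] = 0.066667·(51.191) = 3.4127.

3.4127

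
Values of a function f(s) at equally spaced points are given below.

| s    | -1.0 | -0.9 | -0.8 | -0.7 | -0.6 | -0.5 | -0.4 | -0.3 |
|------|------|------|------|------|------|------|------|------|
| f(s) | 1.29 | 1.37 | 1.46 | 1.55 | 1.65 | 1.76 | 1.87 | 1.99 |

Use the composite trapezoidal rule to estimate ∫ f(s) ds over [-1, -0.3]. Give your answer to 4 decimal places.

1.1300

h = 0.1, n = 7.
(h/2)·[y₀ + 2y₁ + 2y₂ + 2y₃ + 2y₄ + 2y₅ + 2y₆ + y₇] = 0.05·(22.60) = 1.1300.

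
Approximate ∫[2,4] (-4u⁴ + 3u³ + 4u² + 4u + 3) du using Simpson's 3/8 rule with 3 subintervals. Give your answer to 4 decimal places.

-509.4074

h = (4 − 2)/3 = 0.666667.
Nodes u₀,…,u₃ = 2, 2.666667, 3.333333, 4.
f(u) = -4u⁴ + 3u³ + 4u² + 4u + 3: f₀=-13, f₁=-103.271605, f₂=-321.938272, f₃=-749.
(3h/8)·[f₀ + 3f₁ + 3f₂ + f₃] = 0.25·(-2037.629630) = -509.4074.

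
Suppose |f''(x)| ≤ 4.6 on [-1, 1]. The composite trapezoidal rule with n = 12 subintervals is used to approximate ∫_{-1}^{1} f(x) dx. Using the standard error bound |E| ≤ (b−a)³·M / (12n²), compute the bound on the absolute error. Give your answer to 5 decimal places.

|E| ≤ (2)³·4.6 / (12·12²) = 36.8/1728 = 0.02130.

0.02130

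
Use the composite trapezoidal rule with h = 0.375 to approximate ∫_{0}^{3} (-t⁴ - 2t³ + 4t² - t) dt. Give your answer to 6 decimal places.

h = (3 − 0)/8 = 0.375.
Nodes t₀,…,t₈ = 0, 0.375, 0.75, 1.125, 1.5, 1.875, 2.25, 2.625, 3.
f(t) = -t⁴ - 2t³ + 4t² - t: f₀=0, f₁=0.062255859375, f₂=0.33984375, f₃=-0.511962890625, f₄=-4.3125, f₅=-13.355712890625, f₆=-30.41015625, f₇=-58.718994140625, f₈=-102.
(h/2)·[f₀ + 2f₁ + 2f₂ + 2f₃ + 2f₄ + 2f₅ + 2f₆ + 2f₇ + f₈] = 0.1875·(-315.814453125) = -59.215210.

-59.215210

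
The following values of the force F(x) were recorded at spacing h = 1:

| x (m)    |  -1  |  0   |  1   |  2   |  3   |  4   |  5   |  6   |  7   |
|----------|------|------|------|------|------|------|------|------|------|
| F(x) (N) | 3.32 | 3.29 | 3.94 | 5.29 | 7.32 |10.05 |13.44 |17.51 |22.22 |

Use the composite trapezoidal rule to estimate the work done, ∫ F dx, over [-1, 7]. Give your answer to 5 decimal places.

h = 1, n = 8.
(h/2)·[y₀ + 2y₁ + 2y₂ + 2y₃ + 2y₄ + 2y₅ + 2y₆ + 2y₇ + y₈] = 0.5·(147.22) = 73.61000.

73.61000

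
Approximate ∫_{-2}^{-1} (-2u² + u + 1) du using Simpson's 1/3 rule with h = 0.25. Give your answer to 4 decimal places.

-5.1667

h = (-1 − (-2))/4 = 0.25.
Nodes u₀,…,u₄ = -2, -1.75, -1.5, -1.25, -1.
f(u) = -2u² + u + 1: f₀=-9, f₁=-6.875, f₂=-5, f₃=-3.375, f₄=-2.
(h/3)·[f₀ + 4f₁ + 2f₂ + 4f₃ + f₄] = 0.083333·(-62) = -5.1667.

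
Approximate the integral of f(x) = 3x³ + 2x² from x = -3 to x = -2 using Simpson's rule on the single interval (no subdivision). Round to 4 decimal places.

S = (b−a)/6 · [f(-3) + 4f(-2.5) + f(-2)] = 0.166667·[(-63) + 4·(-34.375) + (-16)] = -36.0833.

-36.0833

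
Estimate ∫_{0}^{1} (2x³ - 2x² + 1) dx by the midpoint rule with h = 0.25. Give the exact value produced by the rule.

0.828125

h = (1 − 0)/4 = 0.25.
Midpoints m₁,…,m₄ = 0.125, 0.375, 0.625, 0.875.
f(m₁)=0.97265625, f(m₂)=0.82421875, f(m₃)=0.70703125, f(m₄)=0.80859375.
h·[f(m₁) + f(m₂) + f(m₃) + f(m₄)] = 0.25·(3.3125) = 0.828125.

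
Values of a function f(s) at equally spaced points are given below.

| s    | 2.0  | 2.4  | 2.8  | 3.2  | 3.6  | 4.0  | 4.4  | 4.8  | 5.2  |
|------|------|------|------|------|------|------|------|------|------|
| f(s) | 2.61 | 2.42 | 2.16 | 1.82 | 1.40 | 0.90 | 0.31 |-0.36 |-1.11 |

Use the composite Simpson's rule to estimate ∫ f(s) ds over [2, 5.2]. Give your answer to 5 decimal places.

3.78133

h = 0.4, n = 8.
(h/3)·[y₀ + 4y₁ + 2y₂ + 4y₃ + 2y₄ + 4y₅ + 2y₆ + 4y₇ + y₈] = 0.133333·(28.36) = 3.78133.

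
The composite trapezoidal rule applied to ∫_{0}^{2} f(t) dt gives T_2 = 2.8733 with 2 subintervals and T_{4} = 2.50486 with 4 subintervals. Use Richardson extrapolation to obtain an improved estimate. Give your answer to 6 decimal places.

2.382047

R = (4·T_{4} − T_2) / 3 = (4·2.50486 − 2.8733)/3 = (7.14614)/3 = 2.382047.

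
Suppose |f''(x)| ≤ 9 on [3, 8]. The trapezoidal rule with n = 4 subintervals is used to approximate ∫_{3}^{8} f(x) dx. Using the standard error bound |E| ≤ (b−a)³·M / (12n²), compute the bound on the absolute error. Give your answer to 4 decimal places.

5.8594

|E| ≤ (5)³·9 / (12·4²) = 1125/192 = 5.8594.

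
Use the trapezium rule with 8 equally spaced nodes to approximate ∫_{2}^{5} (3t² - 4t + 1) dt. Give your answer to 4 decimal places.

h = (5 − 2)/7 = 0.428571.
Nodes t₀,…,t₇ = 2, 2.428571, 2.857143, 3.285714, 3.714286, 4.142857, 4.571429, 5.
f(t) = 3t² - 4t + 1: f₀=5, f₁=8.979592, f₂=14.061224, f₃=20.244898, f₄=27.530612, f₅=35.918367, f₆=45.408163, f₇=56.
(h/2)·[f₀ + 2f₁ + 2f₂ + 2f₃ + 2f₄ + 2f₅ + 2f₆ + f₇] = 0.214286·(365.285714) = 78.2755.

78.2755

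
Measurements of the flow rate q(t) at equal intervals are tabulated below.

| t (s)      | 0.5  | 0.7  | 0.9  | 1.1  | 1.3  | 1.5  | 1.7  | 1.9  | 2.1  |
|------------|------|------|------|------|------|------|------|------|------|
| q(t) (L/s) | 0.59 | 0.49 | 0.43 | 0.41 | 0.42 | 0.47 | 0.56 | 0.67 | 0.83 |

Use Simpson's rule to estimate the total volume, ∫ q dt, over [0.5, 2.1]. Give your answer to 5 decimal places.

h = 0.2, n = 8.
(h/3)·[y₀ + 4y₁ + 2y₂ + 4y₃ + 2y₄ + 4y₅ + 2y₆ + 4y₇ + y₈] = 0.066667·(12.40) = 0.82667.

0.82667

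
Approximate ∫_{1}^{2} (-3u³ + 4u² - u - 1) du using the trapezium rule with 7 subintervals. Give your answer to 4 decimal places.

-4.4490

h = (2 − 1)/7 = 0.142857.
Nodes u₀,…,u₇ = 1, 1.142857, 1.285714, 1.428571, 1.571429, 1.714286, 1.857143, 2.
f(u) = -3u³ + 4u² - u - 1: f₀=-1, f₁=-1.396501, f₂=-2.049563, f₃=-3.011662, f₄=-4.335277, f₅=-6.072886, f₆=-8.276968, f₇=-11.
(h/2)·[f₀ + 2f₁ + 2f₂ + 2f₃ + 2f₄ + 2f₅ + 2f₆ + f₇] = 0.071429·(-62.285714) = -4.4490.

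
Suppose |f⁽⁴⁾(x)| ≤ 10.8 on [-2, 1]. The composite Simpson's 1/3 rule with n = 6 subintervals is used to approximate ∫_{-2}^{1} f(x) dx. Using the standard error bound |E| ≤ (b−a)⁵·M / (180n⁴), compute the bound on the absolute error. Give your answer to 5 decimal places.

|E| ≤ (3)⁵·10.8 / (180·6⁴) = 2624.4/233280 = 0.01125.

0.01125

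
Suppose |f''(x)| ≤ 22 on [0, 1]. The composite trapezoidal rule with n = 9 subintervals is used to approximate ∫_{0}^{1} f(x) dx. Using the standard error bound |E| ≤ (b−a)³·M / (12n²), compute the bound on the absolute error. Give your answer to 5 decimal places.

0.02263

|E| ≤ (1)³·22 / (12·9²) = 22/972 = 0.02263.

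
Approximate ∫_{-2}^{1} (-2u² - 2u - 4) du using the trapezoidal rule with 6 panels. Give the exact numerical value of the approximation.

-15.25

h = (1 − (-2))/6 = 0.5.
Nodes u₀,…,u₆ = -2, -1.5, -1, -0.5, 0, 0.5, 1.
f(u) = -2u² - 2u - 4: f₀=-8, f₁=-5.5, f₂=-4, f₃=-3.5, f₄=-4, f₅=-5.5, f₆=-8.
(h/2)·[f₀ + 2f₁ + 2f₂ + 2f₃ + 2f₄ + 2f₅ + f₆] = 0.25·(-61) = -15.25.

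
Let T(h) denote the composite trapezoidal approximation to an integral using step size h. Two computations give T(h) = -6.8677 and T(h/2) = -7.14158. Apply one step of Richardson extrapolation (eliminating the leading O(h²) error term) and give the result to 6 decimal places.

R = (4·T(h/2) − T(h)) / 3 = (4·(-7.14158) − (-6.8677))/3 = (-21.69862)/3 = -7.232873.

-7.232873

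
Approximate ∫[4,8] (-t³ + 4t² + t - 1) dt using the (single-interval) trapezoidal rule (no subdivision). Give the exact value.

-492

T = (b−a)/2 · [f(4) + f(8)] = 2·[3 + (-249)] = -492.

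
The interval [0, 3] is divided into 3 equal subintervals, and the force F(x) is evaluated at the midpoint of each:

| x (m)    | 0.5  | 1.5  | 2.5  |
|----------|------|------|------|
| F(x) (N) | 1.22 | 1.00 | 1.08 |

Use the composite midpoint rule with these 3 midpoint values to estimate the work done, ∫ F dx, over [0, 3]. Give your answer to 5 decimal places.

3.30000

h = 1, n = 3.
h·[y(m₁) + y(m₂) + y(m₃)] = 1·(3.30) = 3.30000.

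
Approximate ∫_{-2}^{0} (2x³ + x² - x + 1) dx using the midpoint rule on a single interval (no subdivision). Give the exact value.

M = (b−a)·f(-1) = 2·(1) = 2.

2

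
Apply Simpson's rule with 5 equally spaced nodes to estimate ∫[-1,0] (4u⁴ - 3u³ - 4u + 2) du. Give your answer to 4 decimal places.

5.5521

h = (0 − (-1))/4 = 0.25.
Nodes u₀,…,u₄ = -1, -0.75, -0.5, -0.25, 0.
f(u) = 4u⁴ - 3u³ - 4u + 2: f₀=13, f₁=7.53125, f₂=4.625, f₃=3.0625, f₄=2.
(h/3)·[f₀ + 4f₁ + 2f₂ + 4f₃ + f₄] = 0.083333·(66.625) = 5.5521.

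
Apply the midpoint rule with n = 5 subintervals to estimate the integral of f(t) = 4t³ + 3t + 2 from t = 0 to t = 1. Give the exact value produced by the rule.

4.48

h = (1 − 0)/5 = 0.2.
Midpoints m₁,…,m₅ = 0.1, 0.3, 0.5, 0.7, 0.9.
f(m₁)=2.304, f(m₂)=3.008, f(m₃)=4, f(m₄)=5.472, f(m₅)=7.616.
h·[f(m₁) + f(m₂) + f(m₃) + f(m₄) + f(m₅)] = 0.2·(22.4) = 4.48.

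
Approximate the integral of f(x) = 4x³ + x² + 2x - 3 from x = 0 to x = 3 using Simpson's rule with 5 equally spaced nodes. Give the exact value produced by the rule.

h = (3 − 0)/4 = 0.75.
Nodes x₀,…,x₄ = 0, 0.75, 1.5, 2.25, 3.
f(x) = 4x³ + x² + 2x - 3: f₀=-3, f₁=0.75, f₂=15.75, f₃=52.125, f₄=120.
(h/3)·[f₀ + 4f₁ + 2f₂ + 4f₃ + f₄] = 0.25·(360) = 90.

90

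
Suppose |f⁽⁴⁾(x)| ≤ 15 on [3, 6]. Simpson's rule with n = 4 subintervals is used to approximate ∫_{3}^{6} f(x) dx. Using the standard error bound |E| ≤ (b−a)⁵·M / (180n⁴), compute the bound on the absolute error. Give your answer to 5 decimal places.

0.07910

|E| ≤ (3)⁵·15 / (180·4⁴) = 3645/46080 = 0.07910.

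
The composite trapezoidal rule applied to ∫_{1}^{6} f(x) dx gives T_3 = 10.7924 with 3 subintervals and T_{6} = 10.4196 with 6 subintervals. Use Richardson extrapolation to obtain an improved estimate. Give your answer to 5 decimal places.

R = (4·T_{6} − T_3) / 3 = (4·10.4196 − 10.7924)/3 = (30.8860)/3 = 10.29533.

10.29533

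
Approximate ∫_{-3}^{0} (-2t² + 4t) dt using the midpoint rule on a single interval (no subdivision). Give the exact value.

-31.5

M = (b−a)·f(-1.5) = 3·(-10.5) = -31.5.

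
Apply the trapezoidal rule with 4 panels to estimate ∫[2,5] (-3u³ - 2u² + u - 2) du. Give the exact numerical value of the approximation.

h = (5 − 2)/4 = 0.75.
Nodes u₀,…,u₄ = 2, 2.75, 3.5, 4.25, 5.
f(u) = -3u³ - 2u² + u - 2: f₀=-32, f₁=-76.765625, f₂=-151.625, f₃=-264.171875, f₄=-422.
(h/2)·[f₀ + 2f₁ + 2f₂ + 2f₃ + f₄] = 0.375·(-1439.125) = -539.671875.

-539.671875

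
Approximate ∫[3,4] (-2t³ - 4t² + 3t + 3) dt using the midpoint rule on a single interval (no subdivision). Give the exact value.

-121.25

M = (b−a)·f(3.5) = 1·(-121.25) = -121.25.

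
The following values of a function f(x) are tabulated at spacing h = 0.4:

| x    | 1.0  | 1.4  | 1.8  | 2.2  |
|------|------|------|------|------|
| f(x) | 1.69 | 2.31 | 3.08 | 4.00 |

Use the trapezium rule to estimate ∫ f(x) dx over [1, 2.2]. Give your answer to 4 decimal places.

3.2940

h = 0.4, n = 3.
(h/2)·[y₀ + 2y₁ + 2y₂ + y₃] = 0.2·(16.47) = 3.2940.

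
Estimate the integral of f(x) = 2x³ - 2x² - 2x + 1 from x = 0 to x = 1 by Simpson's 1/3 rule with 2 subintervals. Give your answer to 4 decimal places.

-0.1667

h = (1 − 0)/2 = 0.5.
Nodes x₀,…,x₂ = 0, 0.5, 1.
f(x) = 2x³ - 2x² - 2x + 1: f₀=1, f₁=-0.25, f₂=-1.
(h/3)·[f₀ + 4f₁ + f₂] = 0.166667·(-1) = -0.1667.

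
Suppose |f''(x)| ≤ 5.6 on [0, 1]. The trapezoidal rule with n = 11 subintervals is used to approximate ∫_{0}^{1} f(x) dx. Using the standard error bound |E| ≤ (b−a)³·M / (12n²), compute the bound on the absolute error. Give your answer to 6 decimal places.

0.003857

|E| ≤ (1)³·5.6 / (12·11²) = 5.6/1452 = 0.003857.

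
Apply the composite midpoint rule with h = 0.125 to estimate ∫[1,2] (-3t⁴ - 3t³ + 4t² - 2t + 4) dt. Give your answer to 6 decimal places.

-19.449631

h = (2 − 1)/8 = 0.125.
Midpoints m₁,…,m₈ = 1.0625, 1.1875, 1.3125, 1.4375, 1.5625, 1.6875, 1.8125, 1.9375.
f(m₁)=-1.0310516357421875, f(m₂)=-3.7236785888671875, f(m₃)=-7.4199676513671875, f(m₄)=-12.3308563232421875, f(m₅)=-18.6848602294921875, f(m₆)=-26.7280731201171875, f(m₇)=-36.7241668701171875, f(m₈)=-48.9543914794921875.
h·[f(m₁) + f(m₂) + f(m₃) + f(m₄) + f(m₅) + f(m₆) + f(m₇) + f(m₈)] = 0.125·(-155.5970458984375) = -19.449631.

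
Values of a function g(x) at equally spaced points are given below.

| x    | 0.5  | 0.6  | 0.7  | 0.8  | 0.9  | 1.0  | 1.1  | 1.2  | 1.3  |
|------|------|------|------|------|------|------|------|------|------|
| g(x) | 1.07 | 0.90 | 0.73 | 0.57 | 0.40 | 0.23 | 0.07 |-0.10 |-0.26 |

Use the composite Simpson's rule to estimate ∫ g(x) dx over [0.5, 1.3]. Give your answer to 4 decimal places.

0.3203

h = 0.1, n = 8.
(h/3)·[y₀ + 4y₁ + 2y₂ + 4y₃ + 2y₄ + 4y₅ + 2y₆ + 4y₇ + y₈] = 0.033333·(9.61) = 0.3203.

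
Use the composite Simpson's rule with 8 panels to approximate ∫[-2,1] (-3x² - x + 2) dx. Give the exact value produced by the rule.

h = (1 − (-2))/8 = 0.375.
Nodes x₀,…,x₈ = -2, -1.625, -1.25, -0.875, -0.5, -0.125, 0.25, 0.625, 1.
f(x) = -3x² - x + 2: f₀=-8, f₁=-4.296875, f₂=-1.4375, f₃=0.578125, f₄=1.75, f₅=2.078125, f₆=1.5625, f₇=0.203125, f₈=-2.
(h/3)·[f₀ + 4f₁ + 2f₂ + 4f₃ + 2f₄ + 4f₅ + 2f₆ + 4f₇ + f₈] = 0.125·(-12) = -1.5.

-1.5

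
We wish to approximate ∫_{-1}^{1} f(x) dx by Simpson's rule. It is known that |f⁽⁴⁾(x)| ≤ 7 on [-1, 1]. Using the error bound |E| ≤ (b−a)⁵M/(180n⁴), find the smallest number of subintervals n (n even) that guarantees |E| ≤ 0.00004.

14

Need 224/(180n⁴) ≤ 0.00004.
n⁴ ≥ 224/(180·0.00004) = 31111.1 ⇒ n ≥ 13.2809, so the smallest even n is 14. (n must be even for Simpson's rule.)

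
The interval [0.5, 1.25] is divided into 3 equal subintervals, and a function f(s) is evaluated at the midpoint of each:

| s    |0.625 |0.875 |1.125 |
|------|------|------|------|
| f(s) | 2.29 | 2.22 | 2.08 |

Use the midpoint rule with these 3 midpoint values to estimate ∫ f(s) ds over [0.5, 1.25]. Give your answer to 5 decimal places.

1.64750

h = 0.25, n = 3.
h·[y(m₁) + y(m₂) + y(m₃)] = 0.25·(6.59) = 1.64750.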